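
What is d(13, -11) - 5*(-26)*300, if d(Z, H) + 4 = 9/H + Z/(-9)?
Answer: 3860380/99 ≈ 38994.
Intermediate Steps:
d(Z, H) = -4 + 9/H - Z/9 (d(Z, H) = -4 + (9/H + Z/(-9)) = -4 + (9/H + Z*(-⅑)) = -4 + (9/H - Z/9) = -4 + 9/H - Z/9)
d(13, -11) - 5*(-26)*300 = (-4 + 9/(-11) - ⅑*13) - 5*(-26)*300 = (-4 + 9*(-1/11) - 13/9) + 130*300 = (-4 - 9/11 - 13/9) + 39000 = -620/99 + 39000 = 3860380/99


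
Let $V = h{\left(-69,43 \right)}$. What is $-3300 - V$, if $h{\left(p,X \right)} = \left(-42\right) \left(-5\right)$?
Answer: $-3510$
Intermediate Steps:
$h{\left(p,X \right)} = 210$
$V = 210$
$-3300 - V = -3300 - 210 = -3510$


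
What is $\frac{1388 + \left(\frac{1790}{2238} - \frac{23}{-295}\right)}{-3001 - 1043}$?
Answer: $- \frac{229237751}{667472310} \approx -0.34344$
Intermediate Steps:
$\frac{1388 + \left(\frac{1790}{2238} - \frac{23}{-295}\right)}{-3001 - 1043} = \frac{1388 + \left(1790 \cdot \frac{1}{2238} - - \frac{23}{295}\right)}{-4044} = \left(1388 + \left(\frac{895}{1119} + \frac{23}{295}\right)\right) \left(- \frac{1}{4044}\right) = \left(1388 + \frac{289762}{330105}\right) \left(- \frac{1}{4044}\right) = \frac{458475502}{330105} \left(- \frac{1}{4044}\right) = - \frac{229237751}{667472310}$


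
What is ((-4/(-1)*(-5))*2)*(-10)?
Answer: 400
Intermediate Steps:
((-4/(-1)*(-5))*2)*(-10) = ((-4*(-1)*(-5))*2)*(-10) = ((4*(-5))*2)*(-10) = -20*2*(-10) = -40*(-10) = 400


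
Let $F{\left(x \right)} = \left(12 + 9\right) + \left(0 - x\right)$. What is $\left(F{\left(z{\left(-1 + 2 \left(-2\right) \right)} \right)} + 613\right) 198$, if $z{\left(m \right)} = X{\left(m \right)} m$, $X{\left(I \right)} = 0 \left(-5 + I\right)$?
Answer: $125532$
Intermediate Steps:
$X{\left(I \right)} = 0$
$z{\left(m \right)} = 0$ ($z{\left(m \right)} = 0 m = 0$)
$F{\left(x \right)} = 21 - x$
$\left(F{\left(z{\left(-1 + 2 \left(-2\right) \right)} \right)} + 613\right) 198 = \left(\left(21 - 0\right) + 613\right) 198 = \left(\left(21 + 0\right) + 613\right) 198 = \left(21 + 613\right) 198 = 634 \cdot 198 = 125532$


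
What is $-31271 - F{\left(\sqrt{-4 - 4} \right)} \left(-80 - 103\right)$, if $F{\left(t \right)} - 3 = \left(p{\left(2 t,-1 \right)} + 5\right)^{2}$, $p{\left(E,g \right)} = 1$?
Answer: $-24134$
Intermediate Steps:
$F{\left(t \right)} = 39$ ($F{\left(t \right)} = 3 + \left(1 + 5\right)^{2} = 3 + 6^{2} = 3 + 36 = 39$)
$-31271 - F{\left(\sqrt{-4 - 4} \right)} \left(-80 - 103\right) = -31271 - 39 \left(-80 - 103\right) = -31271 - 39 \left(-183\right) = -31271 - -7137 = -31271 + 7137 = -24134$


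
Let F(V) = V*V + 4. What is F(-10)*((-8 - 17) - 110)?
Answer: -14040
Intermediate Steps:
F(V) = 4 + V² (F(V) = V² + 4 = 4 + V²)
F(-10)*((-8 - 17) - 110) = (4 + (-10)²)*((-8 - 17) - 110) = (4 + 100)*(-25 - 110) = 104*(-135) = -14040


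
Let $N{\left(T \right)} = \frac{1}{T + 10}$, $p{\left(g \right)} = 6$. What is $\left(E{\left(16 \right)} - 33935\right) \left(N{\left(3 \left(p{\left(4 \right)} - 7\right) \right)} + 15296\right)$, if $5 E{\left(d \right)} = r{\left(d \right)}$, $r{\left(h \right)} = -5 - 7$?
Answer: $- \frac{2595556593}{5} \approx -5.1911 \cdot 10^{8}$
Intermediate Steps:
$r{\left(h \right)} = -12$
$E{\left(d \right)} = - \frac{12}{5}$ ($E{\left(d \right)} = \frac{1}{5} \left(-12\right) = - \frac{12}{5}$)
$N{\left(T \right)} = \frac{1}{10 + T}$
$\left(E{\left(16 \right)} - 33935\right) \left(N{\left(3 \left(p{\left(4 \right)} - 7\right) \right)} + 15296\right) = \left(- \frac{12}{5} - 33935\right) \left(\frac{1}{10 + 3 \left(6 - 7\right)} + 15296\right) = - \frac{169687 \left(\frac{1}{10 + 3 \left(-1\right)} + 15296\right)}{5} = - \frac{169687 \left(\frac{1}{10 - 3} + 15296\right)}{5} = - \frac{169687 \left(\frac{1}{7} + 15296\right)}{5} = \left(- \frac{169687}{5}\right) \frac{107073}{7} = - \frac{2595556593}{5}$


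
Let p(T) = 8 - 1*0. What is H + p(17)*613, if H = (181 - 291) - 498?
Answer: 4296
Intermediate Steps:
p(T) = 8 (p(T) = 8 + 0 = 8)
H = -608 (H = -110 - 498 = -608)
H + p(17)*613 = -608 + 8*613 = -608 + 4904 = 4296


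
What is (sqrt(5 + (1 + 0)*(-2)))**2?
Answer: 3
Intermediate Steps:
(sqrt(5 + (1 + 0)*(-2)))**2 = (sqrt(5 + 1*(-2)))**2 = (sqrt(5 - 2))**2 = (sqrt(3))**2 = 3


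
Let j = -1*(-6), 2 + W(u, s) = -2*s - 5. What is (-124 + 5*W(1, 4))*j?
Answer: -1194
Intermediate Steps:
W(u, s) = -7 - 2*s (W(u, s) = -2 + (-2*s - 5) = -2 + (-5 - 2*s) = -7 - 2*s)
j = 6
(-124 + 5*W(1, 4))*j = (-124 + 5*(-7 - 2*4))*6 = (-124 + 5*(-7 - 8))*6 = (-124 + 5*(-15))*6 = (-124 - 75)*6 = -199*6 = -1194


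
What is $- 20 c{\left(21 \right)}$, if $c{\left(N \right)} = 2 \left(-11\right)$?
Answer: $440$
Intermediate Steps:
$c{\left(N \right)} = -22$
$- 20 c{\left(21 \right)} = \left(-20\right) \left(-22\right) = 440$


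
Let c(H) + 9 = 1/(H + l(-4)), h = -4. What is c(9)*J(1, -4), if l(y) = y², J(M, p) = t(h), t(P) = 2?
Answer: -448/25 ≈ -17.920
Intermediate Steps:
J(M, p) = 2
c(H) = -9 + 1/(16 + H) (c(H) = -9 + 1/(H + (-4)²) = -9 + 1/(H + 16) = -9 + 1/(16 + H))
c(9)*J(1, -4) = ((-143 - 9*9)/(16 + 9))*2 = ((-143 - 81)/25)*2 = ((1/25)*(-224))*2 = -224/25*2 = -448/25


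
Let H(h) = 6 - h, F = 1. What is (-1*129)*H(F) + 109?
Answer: -536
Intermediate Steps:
(-1*129)*H(F) + 109 = (-1*129)*(6 - 1*1) + 109 = -129*(6 - 1) + 109 = -129*5 + 109 = -645 + 109 = -536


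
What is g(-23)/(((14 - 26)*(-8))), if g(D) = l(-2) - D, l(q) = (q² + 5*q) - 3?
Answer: 7/48 ≈ 0.14583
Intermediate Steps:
l(q) = -3 + q² + 5*q
g(D) = -9 - D (g(D) = (-3 + (-2)² + 5*(-2)) - D = (-3 + 4 - 10) - D = -9 - D)
g(-23)/(((14 - 26)*(-8))) = (-9 - 1*(-23))/(((14 - 26)*(-8))) = (-9 + 23)/((-12*(-8))) = 14/96 = 14*(1/96) = 7/48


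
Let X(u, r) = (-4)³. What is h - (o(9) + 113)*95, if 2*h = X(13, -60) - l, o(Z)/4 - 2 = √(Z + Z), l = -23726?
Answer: 336 - 1140*√2 ≈ -1276.2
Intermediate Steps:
X(u, r) = -64
o(Z) = 8 + 4*√2*√Z (o(Z) = 8 + 4*√(Z + Z) = 8 + 4*√(2*Z) = 8 + 4*(√2*√Z) = 8 + 4*√2*√Z)
h = 11831 (h = (-64 - 1*(-23726))/2 = (-64 + 23726)/2 = (½)*23662 = 11831)
h - (o(9) + 113)*95 = 11831 - ((8 + 4*√2*√9) + 113)*95 = 11831 - ((8 + 4*√2*3) + 113)*95 = 11831 - ((8 + 12*√2) + 113)*95 = 11831 - (121 + 12*√2)*95 = 11831 - (11495 + 1140*√2) = 11831 + (-11495 - 1140*√2) = 336 - 1140*√2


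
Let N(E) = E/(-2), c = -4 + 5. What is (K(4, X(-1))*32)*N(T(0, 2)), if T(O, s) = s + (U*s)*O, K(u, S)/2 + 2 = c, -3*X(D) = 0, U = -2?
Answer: 64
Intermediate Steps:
X(D) = 0 (X(D) = -⅓*0 = 0)
c = 1
K(u, S) = -2 (K(u, S) = -4 + 2*1 = -4 + 2 = -2)
T(O, s) = s - 2*O*s (T(O, s) = s + (-2*s)*O = s - 2*O*s)
N(E) = -E/2 (N(E) = E*(-½) = -E/2)
(K(4, X(-1))*32)*N(T(0, 2)) = (-2*32)*(-(1 - 2*0)) = -(-32)*2*(1 + 0) = -(-32)*2*1 = -(-32)*2 = -64*(-1) = 64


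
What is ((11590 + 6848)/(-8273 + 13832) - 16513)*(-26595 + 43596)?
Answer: -520102123443/1853 ≈ -2.8068e+8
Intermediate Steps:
((11590 + 6848)/(-8273 + 13832) - 16513)*(-26595 + 43596) = (18438/5559 - 16513)*17001 = (18438*(1/5559) - 16513)*17001 = (6146/1853 - 16513)*17001 = -30592443/1853*17001 = -520102123443/1853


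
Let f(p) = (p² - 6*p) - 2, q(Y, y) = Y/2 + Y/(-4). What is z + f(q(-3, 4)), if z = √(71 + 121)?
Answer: 49/16 + 8*√3 ≈ 16.919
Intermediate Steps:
q(Y, y) = Y/4 (q(Y, y) = Y*(½) + Y*(-¼) = Y/2 - Y/4 = Y/4)
f(p) = -2 + p² - 6*p
z = 8*√3 (z = √192 = 8*√3 ≈ 13.856)
z + f(q(-3, 4)) = 8*√3 + (-2 + ((¼)*(-3))² - 3*(-3)/2) = 8*√3 + (-2 + (-¾)² - 6*(-¾)) = 8*√3 + (-2 + 9/16 + 9/2) = 8*√3 + 49/16 = 49/16 + 8*√3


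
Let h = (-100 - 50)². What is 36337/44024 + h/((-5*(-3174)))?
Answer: 52240273/23288696 ≈ 2.2432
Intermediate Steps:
h = 22500 (h = (-150)² = 22500)
36337/44024 + h/((-5*(-3174))) = 36337/44024 + 22500/((-5*(-3174))) = 36337*(1/44024) + 22500/15870 = 36337/44024 + 22500*(1/15870) = 36337/44024 + 750/529 = 52240273/23288696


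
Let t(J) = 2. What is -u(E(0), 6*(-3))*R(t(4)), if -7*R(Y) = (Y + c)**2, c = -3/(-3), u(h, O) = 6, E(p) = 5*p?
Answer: 54/7 ≈ 7.7143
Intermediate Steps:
c = 1 (c = -3*(-1/3) = 1)
R(Y) = -(1 + Y)**2/7 (R(Y) = -(Y + 1)**2/7 = -(1 + Y)**2/7)
-u(E(0), 6*(-3))*R(t(4)) = -6*(-(1 + 2)**2/7) = -6*(-1/7*3**2) = -6*(-1/7*9) = -6*(-9)/7 = -1*(-54/7) = 54/7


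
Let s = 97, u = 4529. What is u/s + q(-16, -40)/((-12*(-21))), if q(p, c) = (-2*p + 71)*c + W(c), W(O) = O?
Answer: 184447/6111 ≈ 30.183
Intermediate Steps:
q(p, c) = c + c*(71 - 2*p) (q(p, c) = (-2*p + 71)*c + c = (71 - 2*p)*c + c = c*(71 - 2*p) + c = c + c*(71 - 2*p))
u/s + q(-16, -40)/((-12*(-21))) = 4529/97 + (2*(-40)*(36 - 1*(-16)))/((-12*(-21))) = 4529*(1/97) + (2*(-40)*(36 + 16))/252 = 4529/97 + (2*(-40)*52)*(1/252) = 4529/97 - 4160*1/252 = 4529/97 - 1040/63 = 184447/6111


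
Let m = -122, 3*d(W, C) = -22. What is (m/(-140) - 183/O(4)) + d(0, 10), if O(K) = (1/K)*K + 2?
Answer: -14167/210 ≈ -67.462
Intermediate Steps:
d(W, C) = -22/3 (d(W, C) = (1/3)*(-22) = -22/3)
O(K) = 3 (O(K) = K/K + 2 = 1 + 2 = 3)
(m/(-140) - 183/O(4)) + d(0, 10) = (-122/(-140) - 183/3) - 22/3 = (-122*(-1/140) - 183*1/3) - 22/3 = (61/70 - 61) - 22/3 = -4209/70 - 22/3 = -14167/210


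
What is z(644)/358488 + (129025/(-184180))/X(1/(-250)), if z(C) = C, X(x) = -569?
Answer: 2843602417/939224399724 ≈ 0.0030276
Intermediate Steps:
z(644)/358488 + (129025/(-184180))/X(1/(-250)) = 644/358488 + (129025/(-184180))/(-569) = 644*(1/358488) + (129025*(-1/184180))*(-1/569) = 161/89622 - 25805/36836*(-1/569) = 161/89622 + 25805/20959684 = 2843602417/939224399724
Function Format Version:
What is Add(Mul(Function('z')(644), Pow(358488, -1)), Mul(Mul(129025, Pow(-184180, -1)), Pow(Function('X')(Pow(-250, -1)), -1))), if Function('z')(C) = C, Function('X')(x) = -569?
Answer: Rational(2843602417, 939224399724) ≈ 0.0030276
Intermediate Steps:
Add(Mul(Function('z')(644), Pow(358488, -1)), Mul(Mul(129025, Pow(-184180, -1)), Pow(Function('X')(Pow(-250, -1)), -1))) = Add(Mul(644, Pow(358488, -1)), Mul(Mul(129025, Pow(-184180, -1)), Pow(-569, -1))) = Add(Mul(644, Rational(1, 358488)), Mul(Mul(129025, Rational(-1, 184180)), Rational(-1, 569))) = Add(Rational(161, 89622), Mul(Rational(-25805, 36836), Rational(-1, 569))) = Add(Rational(161, 89622), Rational(25805, 20959684)) = Rational(2843602417, 939224399724)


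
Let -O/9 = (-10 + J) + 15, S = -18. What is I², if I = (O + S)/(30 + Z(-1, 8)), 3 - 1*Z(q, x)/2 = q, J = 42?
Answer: 194481/1444 ≈ 134.68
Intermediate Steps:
Z(q, x) = 6 - 2*q
O = -423 (O = -9*((-10 + 42) + 15) = -9*(32 + 15) = -9*47 = -423)
I = -441/38 (I = (-423 - 18)/(30 + (6 - 2*(-1))) = -441/(30 + (6 + 2)) = -441/(30 + 8) = -441/38 ≈ -11.605)
I² = (-441/38)² = 194481/1444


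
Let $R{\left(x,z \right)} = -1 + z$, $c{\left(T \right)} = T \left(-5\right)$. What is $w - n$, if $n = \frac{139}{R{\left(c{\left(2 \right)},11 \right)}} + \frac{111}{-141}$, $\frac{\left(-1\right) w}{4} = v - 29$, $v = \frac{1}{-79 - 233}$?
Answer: $\frac{943079}{9165} \approx 102.9$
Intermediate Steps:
$c{\left(T \right)} = - 5 T$
$v = - \frac{1}{312}$ ($v = \frac{1}{-312} = - \frac{1}{312} \approx -0.0032051$)
$w = \frac{9049}{78}$ ($w = - 4 \left(- \frac{1}{312} - 29\right) = \left(-4\right) \left(- \frac{9049}{312}\right) = \frac{9049}{78} \approx 116.01$)
$n = \frac{6163}{470}$ ($n = \frac{139}{-1 + 11} + \frac{111}{-141} = \frac{139}{10} + 111 \left(- \frac{1}{141}\right) = 139 \cdot \frac{1}{10} - \frac{37}{47} = \frac{139}{10} - \frac{37}{47} = \frac{6163}{470} \approx 13.113$)
$w - n = \frac{9049}{78} - \frac{6163}{470} = \frac{943079}{9165}$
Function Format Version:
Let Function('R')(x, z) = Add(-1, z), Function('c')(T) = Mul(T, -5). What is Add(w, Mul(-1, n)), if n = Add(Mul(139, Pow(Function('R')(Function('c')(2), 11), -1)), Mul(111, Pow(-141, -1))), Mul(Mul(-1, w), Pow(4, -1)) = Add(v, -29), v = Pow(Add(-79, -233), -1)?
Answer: Rational(943079, 9165) ≈ 102.90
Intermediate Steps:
Function('c')(T) = Mul(-5, T)
v = Rational(-1, 312) (v = Pow(-312, -1) = Rational(-1, 312) ≈ -0.0032051)
w = Rational(9049, 78) (w = Mul(-4, Add(Rational(-1, 312), -29)) = Mul(-4, Rational(-9049, 312)) = Rational(9049, 78) ≈ 116.01)
n = Rational(6163, 470) (n = Add(Mul(139, Pow(Add(-1, 11), -1)), Mul(111, Pow(-141, -1))) = Add(Mul(139, Pow(10, -1)), Mul(111, Rational(-1, 141))) = Add(Mul(139, Rational(1, 10)), Rational(-37, 47)) = Add(Rational(139, 10), Rational(-37, 47)) = Rational(6163, 470) ≈ 13.113)
Add(w, Mul(-1, n)) = Add(Rational(9049, 78), Mul(-1, Rational(6163, 470))) = Add(Rational(9049, 78), Rational(-6163, 470)) = Rational(943079, 9165)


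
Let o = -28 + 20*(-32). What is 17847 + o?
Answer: 17179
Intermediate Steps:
o = -668 (o = -28 - 640 = -668)
17847 + o = 17847 - 668 = 17179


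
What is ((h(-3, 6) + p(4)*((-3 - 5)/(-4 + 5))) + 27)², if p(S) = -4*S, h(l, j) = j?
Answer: 25921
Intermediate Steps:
((h(-3, 6) + p(4)*((-3 - 5)/(-4 + 5))) + 27)² = ((6 + (-4*4)*((-3 - 5)/(-4 + 5))) + 27)² = ((6 - (-128)/1) + 27)² = ((6 - (-128)) + 27)² = ((6 - 16*(-8)) + 27)² = ((6 + 128) + 27)² = (134 + 27)² = 161² = 25921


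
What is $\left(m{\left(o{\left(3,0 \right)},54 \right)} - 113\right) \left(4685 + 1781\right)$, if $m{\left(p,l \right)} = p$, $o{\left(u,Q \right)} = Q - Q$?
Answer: $-730658$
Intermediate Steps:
$o{\left(u,Q \right)} = 0$
$\left(m{\left(o{\left(3,0 \right)},54 \right)} - 113\right) \left(4685 + 1781\right) = \left(0 - 113\right) \left(4685 + 1781\right) = \left(-113\right) 6466 = -730658$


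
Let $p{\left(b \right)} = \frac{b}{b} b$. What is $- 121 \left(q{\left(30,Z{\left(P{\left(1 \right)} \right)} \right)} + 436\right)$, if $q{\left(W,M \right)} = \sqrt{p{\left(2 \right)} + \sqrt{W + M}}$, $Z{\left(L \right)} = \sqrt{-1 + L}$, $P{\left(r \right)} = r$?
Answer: $-52756 - 121 \sqrt{2 + \sqrt{30}} \approx -53087.0$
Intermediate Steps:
$p{\left(b \right)} = b$ ($p{\left(b \right)} = 1 b = b$)
$q{\left(W,M \right)} = \sqrt{2 + \sqrt{M + W}}$ ($q{\left(W,M \right)} = \sqrt{2 + \sqrt{W + M}} = \sqrt{2 + \sqrt{M + W}}$)
$- 121 \left(q{\left(30,Z{\left(P{\left(1 \right)} \right)} \right)} + 436\right) = - 121 \left(\sqrt{2 + \sqrt{\sqrt{-1 + 1} + 30}} + 436\right) = - 121 \left(\sqrt{2 + \sqrt{\sqrt{0} + 30}} + 436\right) = - 121 \left(\sqrt{2 + \sqrt{0 + 30}} + 436\right) = - 121 \left(\sqrt{2 + \sqrt{30}} + 436\right) = - 121 \left(436 + \sqrt{2 + \sqrt{30}}\right) = -52756 - 121 \sqrt{2 + \sqrt{30}}$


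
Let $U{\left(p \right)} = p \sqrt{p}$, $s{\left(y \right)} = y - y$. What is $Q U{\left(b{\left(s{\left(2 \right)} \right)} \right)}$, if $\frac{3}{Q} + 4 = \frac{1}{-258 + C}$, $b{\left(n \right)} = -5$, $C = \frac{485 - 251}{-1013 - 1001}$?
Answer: $\frac{3898845 i \sqrt{5}}{1040699} \approx 8.3771 i$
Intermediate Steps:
$s{\left(y \right)} = 0$
$C = - \frac{117}{1007}$ ($C = \frac{234}{-2014} = 234 \left(- \frac{1}{2014}\right) = - \frac{117}{1007} \approx -0.11619$)
$U{\left(p \right)} = p^{\frac{3}{2}}$
$Q = - \frac{779769}{1040699}$ ($Q = \frac{3}{-4 + \frac{1}{-258 - \frac{117}{1007}}} = \frac{3}{-4 + \frac{1}{- \frac{259923}{1007}}} = \frac{3}{-4 - \frac{1007}{259923}} = \frac{3}{- \frac{1040699}{259923}} = 3 \left(- \frac{259923}{1040699}\right) = - \frac{779769}{1040699} \approx -0.74927$)
$Q U{\left(b{\left(s{\left(2 \right)} \right)} \right)} = - \frac{779769 \left(-5\right)^{\frac{3}{2}}}{1040699} = - \frac{779769 \left(- 5 i \sqrt{5}\right)}{1040699} = \frac{3898845 i \sqrt{5}}{1040699}$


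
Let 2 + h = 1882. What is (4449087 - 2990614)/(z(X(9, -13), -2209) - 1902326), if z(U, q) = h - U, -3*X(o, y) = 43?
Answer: -4375419/5701295 ≈ -0.76744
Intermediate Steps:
h = 1880 (h = -2 + 1882 = 1880)
X(o, y) = -43/3 (X(o, y) = -⅓*43 = -43/3)
z(U, q) = 1880 - U
(4449087 - 2990614)/(z(X(9, -13), -2209) - 1902326) = (4449087 - 2990614)/((1880 - 1*(-43/3)) - 1902326) = 1458473/((1880 + 43/3) - 1902326) = 1458473/(5683/3 - 1902326) = 1458473/(-5701295/3) = 1458473*(-3/5701295) = -4375419/5701295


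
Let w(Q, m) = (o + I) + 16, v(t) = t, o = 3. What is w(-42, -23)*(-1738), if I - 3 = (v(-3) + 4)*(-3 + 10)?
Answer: -50402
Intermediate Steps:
I = 10 (I = 3 + (-3 + 4)*(-3 + 10) = 3 + 1*7 = 3 + 7 = 10)
w(Q, m) = 29 (w(Q, m) = (3 + 10) + 16 = 13 + 16 = 29)
w(-42, -23)*(-1738) = 29*(-1738) = -50402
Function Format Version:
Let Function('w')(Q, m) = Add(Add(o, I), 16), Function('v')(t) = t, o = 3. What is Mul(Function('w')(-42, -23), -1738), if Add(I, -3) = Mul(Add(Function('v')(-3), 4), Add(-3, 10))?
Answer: -50402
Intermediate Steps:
I = 10 (I = Add(3, Mul(Add(-3, 4), Add(-3, 10))) = Add(3, Mul(1, 7)) = Add(3, 7) = 10)
Function('w')(Q, m) = 29 (Function('w')(Q, m) = Add(Add(3, 10), 16) = Add(13, 16) = 29)
Mul(Function('w')(-42, -23), -1738) = Mul(29, -1738) = -50402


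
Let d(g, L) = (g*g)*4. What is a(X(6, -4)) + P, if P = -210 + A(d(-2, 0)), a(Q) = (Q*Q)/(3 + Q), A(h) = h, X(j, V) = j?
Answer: -190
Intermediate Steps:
d(g, L) = 4*g² (d(g, L) = g²*4 = 4*g²)
a(Q) = Q²/(3 + Q)
P = -194 (P = -210 + 4*(-2)² = -210 + 4*4 = -210 + 16 = -194)
a(X(6, -4)) + P = 6²/(3 + 6) - 194 = 36/9 - 194 = 36*(⅑) - 194 = 4 - 194 = -190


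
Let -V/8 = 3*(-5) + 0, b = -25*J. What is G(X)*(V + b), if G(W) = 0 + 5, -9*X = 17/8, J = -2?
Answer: 850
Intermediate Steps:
b = 50 (b = -25*(-2) = 50)
X = -17/72 (X = -17/(9*8) = -⅑*17/8 = -17/72 ≈ -0.23611)
G(W) = 5
V = 120 (V = -8*(3*(-5) + 0) = -8*(-15 + 0) = -8*(-15) = 120)
G(X)*(V + b) = 5*(120 + 50) = 5*170 = 850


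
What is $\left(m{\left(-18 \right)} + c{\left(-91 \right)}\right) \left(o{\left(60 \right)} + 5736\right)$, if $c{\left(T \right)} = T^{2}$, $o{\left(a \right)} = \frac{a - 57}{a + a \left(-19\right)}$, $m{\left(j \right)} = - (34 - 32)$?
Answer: $\frac{17095795561}{360} \approx 4.7488 \cdot 10^{7}$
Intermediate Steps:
$m{\left(j \right)} = -2$ ($m{\left(j \right)} = - (34 - 32) = \left(-1\right) 2 = -2$)
$o{\left(a \right)} = - \frac{-57 + a}{18 a}$ ($o{\left(a \right)} = \frac{-57 + a}{a - 19 a} = \frac{-57 + a}{\left(-18\right) a} = \left(-57 + a\right) \left(- \frac{1}{18 a}\right) = - \frac{-57 + a}{18 a}$)
$\left(m{\left(-18 \right)} + c{\left(-91 \right)}\right) \left(o{\left(60 \right)} + 5736\right) = \left(-2 + \left(-91\right)^{2}\right) \left(\frac{57 - 60}{18 \cdot 60} + 5736\right) = \left(-2 + 8281\right) \left(\frac{1}{18} \cdot \frac{1}{60} \left(57 - 60\right) + 5736\right) = 8279 \left(\frac{1}{18} \cdot \frac{1}{60} \left(-3\right) + 5736\right) = 8279 \left(- \frac{1}{360} + 5736\right) = 8279 \cdot \frac{2064959}{360} = \frac{17095795561}{360}$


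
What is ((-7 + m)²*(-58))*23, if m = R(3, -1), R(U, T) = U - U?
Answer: -65366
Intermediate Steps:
R(U, T) = 0
m = 0
((-7 + m)²*(-58))*23 = ((-7 + 0)²*(-58))*23 = ((-7)²*(-58))*23 = (49*(-58))*23 = -2842*23 = -65366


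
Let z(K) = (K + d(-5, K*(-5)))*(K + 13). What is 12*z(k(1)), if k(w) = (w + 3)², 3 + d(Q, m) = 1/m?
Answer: 90393/20 ≈ 4519.6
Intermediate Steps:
d(Q, m) = -3 + 1/m
k(w) = (3 + w)²
z(K) = (13 + K)*(-3 + K - 1/(5*K)) (z(K) = (K + (-3 + 1/(K*(-5))))*(K + 13) = (K + (-3 + 1/(-5*K)))*(13 + K) = (K + (-3 - 1/(5*K)))*(13 + K) = (-3 + K - 1/(5*K))*(13 + K) = (13 + K)*(-3 + K - 1/(5*K)))
12*z(k(1)) = 12*(-196/5 + ((3 + 1)²)² + 10*(3 + 1)² - 13/(5*(3 + 1)²)) = 12*(-196/5 + (4²)² + 10*4² - 13/(5*(4²))) = 12*(-196/5 + 16² + 10*16 - 13/5/16) = 12*(-196/5 + 256 + 160 - 13/5*1/16) = 12*(-196/5 + 256 + 160 - 13/80) = 12*(30131/80) = 90393/20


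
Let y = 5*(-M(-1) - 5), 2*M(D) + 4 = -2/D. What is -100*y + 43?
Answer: 2043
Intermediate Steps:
M(D) = -2 - 1/D (M(D) = -2 + (-2/D)/2 = -2 - 1/D)
y = -20 (y = 5*(-(-2 - 1/(-1)) - 5) = 5*(-(-2 - 1*(-1)) - 5) = 5*(-(-2 + 1) - 5) = 5*(-1*(-1) - 5) = 5*(1 - 5) = 5*(-4) = -20)
-100*y + 43 = -100*(-20) + 43 = 2000 + 43 = 2043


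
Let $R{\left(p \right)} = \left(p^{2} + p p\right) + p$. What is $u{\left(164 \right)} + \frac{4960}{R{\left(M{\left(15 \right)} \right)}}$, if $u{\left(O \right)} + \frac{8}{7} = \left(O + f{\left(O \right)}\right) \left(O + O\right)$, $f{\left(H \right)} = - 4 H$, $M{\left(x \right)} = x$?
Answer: $- \frac{3388696}{21} \approx -1.6137 \cdot 10^{5}$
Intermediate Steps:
$R{\left(p \right)} = p + 2 p^{2}$ ($R{\left(p \right)} = \left(p^{2} + p^{2}\right) + p = 2 p^{2} + p = p + 2 p^{2}$)
$u{\left(O \right)} = - \frac{8}{7} - 6 O^{2}$ ($u{\left(O \right)} = - \frac{8}{7} + \left(O - 4 O\right) \left(O + O\right) = - \frac{8}{7} + - 3 O 2 O = - \frac{8}{7} - 6 O^{2}$)
$u{\left(164 \right)} + \frac{4960}{R{\left(M{\left(15 \right)} \right)}} = \left(- \frac{8}{7} - 6 \cdot 164^{2}\right) + \frac{4960}{15 \left(1 + 2 \cdot 15\right)} = \left(- \frac{8}{7} - 161376\right) + \frac{4960}{15 \left(1 + 30\right)} = \left(- \frac{8}{7} - 161376\right) + \frac{4960}{15 \cdot 31} = - \frac{1129640}{7} + \frac{4960}{465} = - \frac{1129640}{7} + 4960 \cdot \frac{1}{465} = - \frac{1129640}{7} + \frac{32}{3} = - \frac{3388696}{21}$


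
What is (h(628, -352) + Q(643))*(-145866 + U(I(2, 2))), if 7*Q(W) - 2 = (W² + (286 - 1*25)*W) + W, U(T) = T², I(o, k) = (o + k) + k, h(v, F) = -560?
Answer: -12041328930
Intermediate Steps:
I(o, k) = o + 2*k (I(o, k) = (k + o) + k = o + 2*k)
Q(W) = 2/7 + W²/7 + 262*W/7 (Q(W) = 2/7 + ((W² + (286 - 1*25)*W) + W)/7 = 2/7 + ((W² + (286 - 25)*W) + W)/7 = 2/7 + ((W² + 261*W) + W)/7 = 2/7 + (W² + 262*W)/7 = 2/7 + (W²/7 + 262*W/7) = 2/7 + W²/7 + 262*W/7)
(h(628, -352) + Q(643))*(-145866 + U(I(2, 2))) = (-560 + (2/7 + (⅐)*643² + (262/7)*643))*(-145866 + (2 + 2*2)²) = (-560 + (2/7 + (⅐)*413449 + 168466/7))*(-145866 + (2 + 4)²) = (-560 + (2/7 + 413449/7 + 168466/7))*(-145866 + 6²) = (-560 + 83131)*(-145866 + 36) = 82571*(-145830) = -12041328930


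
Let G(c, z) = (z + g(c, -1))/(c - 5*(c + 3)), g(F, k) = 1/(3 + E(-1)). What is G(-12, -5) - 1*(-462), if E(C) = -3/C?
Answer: 91447/198 ≈ 461.85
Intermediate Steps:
g(F, k) = ⅙ (g(F, k) = 1/(3 - 3/(-1)) = 1/(3 - 3*(-1)) = 1/(3 + 3) = 1/6 = ⅙)
G(c, z) = (⅙ + z)/(-15 - 4*c) (G(c, z) = (z + ⅙)/(c - 5*(c + 3)) = (⅙ + z)/(c - 5*(3 + c)) = (⅙ + z)/(c + (-15 - 5*c)) = (⅙ + z)/(-15 - 4*c))
G(-12, -5) - 1*(-462) = (-1 - 6*(-5))/(6*(15 + 4*(-12))) - 1*(-462) = (-1 + 30)/(6*(15 - 48)) + 462 = (⅙)*29/(-33) + 462 = (⅙)*(-1/33)*29 + 462 = -29/198 + 462 = 91447/198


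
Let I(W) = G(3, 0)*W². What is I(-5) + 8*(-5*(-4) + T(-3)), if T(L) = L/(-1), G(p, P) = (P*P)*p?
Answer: 184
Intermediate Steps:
G(p, P) = p*P² (G(p, P) = P²*p = p*P²)
T(L) = -L (T(L) = L*(-1) = -L)
I(W) = 0 (I(W) = (3*0²)*W² = (3*0)*W² = 0*W² = 0)
I(-5) + 8*(-5*(-4) + T(-3)) = 0 + 8*(-5*(-4) - 1*(-3)) = 0 + 8*(20 + 3) = 0 + 8*23 = 0 + 184 = 184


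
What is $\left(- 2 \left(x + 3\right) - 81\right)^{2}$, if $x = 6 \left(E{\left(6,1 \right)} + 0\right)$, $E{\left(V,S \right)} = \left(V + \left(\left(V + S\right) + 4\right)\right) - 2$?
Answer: $71289$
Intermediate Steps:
$E{\left(V,S \right)} = 2 + S + 2 V$ ($E{\left(V,S \right)} = \left(V + \left(\left(S + V\right) + 4\right)\right) - 2 = \left(V + \left(4 + S + V\right)\right) - 2 = \left(4 + S + 2 V\right) - 2 = 2 + S + 2 V$)
$x = 90$ ($x = 6 \left(\left(2 + 1 + 2 \cdot 6\right) + 0\right) = 6 \left(\left(2 + 1 + 12\right) + 0\right) = 6 \left(15 + 0\right) = 6 \cdot 15 = 90$)
$\left(- 2 \left(x + 3\right) - 81\right)^{2} = \left(- 2 \left(90 + 3\right) - 81\right)^{2} = \left(\left(-2\right) 93 - 81\right)^{2} = \left(-186 - 81\right)^{2} = \left(-267\right)^{2} = 71289$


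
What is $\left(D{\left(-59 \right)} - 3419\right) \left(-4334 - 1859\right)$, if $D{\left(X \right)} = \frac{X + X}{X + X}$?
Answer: $21167674$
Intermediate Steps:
$D{\left(X \right)} = 1$ ($D{\left(X \right)} = \frac{2 X}{2 X} = 2 X \frac{1}{2 X} = 1$)
$\left(D{\left(-59 \right)} - 3419\right) \left(-4334 - 1859\right) = \left(1 - 3419\right) \left(-4334 - 1859\right) = \left(-3418\right) \left(-6193\right) = 21167674$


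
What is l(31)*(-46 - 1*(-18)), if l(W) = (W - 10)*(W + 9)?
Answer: -23520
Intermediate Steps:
l(W) = (-10 + W)*(9 + W)
l(31)*(-46 - 1*(-18)) = (-90 + 31² - 1*31)*(-46 - 1*(-18)) = (-90 + 961 - 31)*(-46 + 18) = 840*(-28) = -23520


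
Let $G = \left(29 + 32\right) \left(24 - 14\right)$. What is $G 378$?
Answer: $230580$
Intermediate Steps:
$G = 610$ ($G = 61 \cdot 10 = 610$)
$G 378 = 610 \cdot 378 = 230580$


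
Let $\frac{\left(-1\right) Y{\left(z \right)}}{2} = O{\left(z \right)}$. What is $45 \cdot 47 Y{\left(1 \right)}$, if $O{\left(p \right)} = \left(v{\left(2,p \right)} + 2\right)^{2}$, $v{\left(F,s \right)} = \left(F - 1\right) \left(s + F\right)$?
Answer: $-105750$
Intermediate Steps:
$v{\left(F,s \right)} = \left(-1 + F\right) \left(F + s\right)$
$O{\left(p \right)} = \left(4 + p\right)^{2}$ ($O{\left(p \right)} = \left(\left(2^{2} - 2 - p + 2 p\right) + 2\right)^{2} = \left(\left(4 - 2 - p + 2 p\right) + 2\right)^{2} = \left(\left(2 + p\right) + 2\right)^{2} = \left(4 + p\right)^{2}$)
$Y{\left(z \right)} = - 2 \left(4 + z\right)^{2}$
$45 \cdot 47 Y{\left(1 \right)} = 45 \cdot 47 \left(- 2 \left(4 + 1\right)^{2}\right) = 2115 \left(- 2 \cdot 5^{2}\right) = 2115 \left(\left(-2\right) 25\right) = 2115 \left(-50\right) = -105750$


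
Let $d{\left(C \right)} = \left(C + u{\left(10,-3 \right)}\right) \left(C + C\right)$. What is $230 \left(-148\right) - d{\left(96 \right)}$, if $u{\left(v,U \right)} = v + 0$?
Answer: $-54392$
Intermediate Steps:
$u{\left(v,U \right)} = v$
$d{\left(C \right)} = 2 C \left(10 + C\right)$ ($d{\left(C \right)} = \left(C + 10\right) \left(C + C\right) = \left(10 + C\right) 2 C = 2 C \left(10 + C\right)$)
$230 \left(-148\right) - d{\left(96 \right)} = 230 \left(-148\right) - 2 \cdot 96 \left(10 + 96\right) = -34040 - 2 \cdot 96 \cdot 106 = -34040 - 20352 = -54392$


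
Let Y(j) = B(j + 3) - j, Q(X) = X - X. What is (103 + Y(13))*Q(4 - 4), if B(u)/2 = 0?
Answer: 0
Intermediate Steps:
B(u) = 0 (B(u) = 2*0 = 0)
Q(X) = 0
Y(j) = -j (Y(j) = 0 - j = -j)
(103 + Y(13))*Q(4 - 4) = (103 - 1*13)*0 = (103 - 13)*0 = 90*0 = 0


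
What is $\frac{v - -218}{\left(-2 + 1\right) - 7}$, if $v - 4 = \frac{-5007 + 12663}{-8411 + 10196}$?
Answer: $- \frac{67321}{2380} \approx -28.286$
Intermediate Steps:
$v = \frac{4932}{595}$ ($v = 4 + \frac{-5007 + 12663}{-8411 + 10196} = 4 + \frac{7656}{1785} = 4 + 7656 \cdot \frac{1}{1785} = 4 + \frac{2552}{595} = \frac{4932}{595} \approx 8.2891$)
$\frac{v - -218}{\left(-2 + 1\right) - 7} = \frac{\frac{4932}{595} - -218}{\left(-2 + 1\right) - 7} = \frac{\frac{4932}{595} + 218}{-1 - 7} = \frac{1}{-8} \cdot \frac{134642}{595} = \left(- \frac{1}{8}\right) \frac{134642}{595} = - \frac{67321}{2380}$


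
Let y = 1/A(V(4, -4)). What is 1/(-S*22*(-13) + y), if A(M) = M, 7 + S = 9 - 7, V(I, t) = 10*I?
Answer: -40/57199 ≈ -0.00069931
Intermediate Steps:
S = -5 (S = -7 + (9 - 7) = -7 + 2 = -5)
y = 1/40 (y = 1/(10*4) = 1/40 ≈ 0.025000)
1/(-S*22*(-13) + y) = 1/(-(-5*22)*(-13) + 1/40) = 1/(-(-110)*(-13) + 1/40) = 1/(-1*1430 + 1/40) = 1/(-1430 + 1/40) = 1/(-57199/40) = -40/57199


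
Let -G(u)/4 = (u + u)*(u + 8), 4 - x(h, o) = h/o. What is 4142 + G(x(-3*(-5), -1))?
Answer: 38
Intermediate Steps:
x(h, o) = 4 - h/o
G(u) = -8*u*(8 + u) (G(u) = -4*(u + u)*(u + 8) = -4*2*u*(8 + u) = -8*u*(8 + u))
4142 + G(x(-3*(-5), -1)) = 4142 - 8*(4 - 1*(-3*(-5))/(-1))*(8 + (4 - 1*(-3*(-5))/(-1))) = 4142 - 8*(4 - 1*15*(-1))*(8 + (4 - 1*15*(-1))) = 4142 - 8*(4 + 15)*(8 + (4 + 15)) = 4142 - 8*19*(8 + 19) = 4142 - 8*19*27 = 4142 - 4104 = 38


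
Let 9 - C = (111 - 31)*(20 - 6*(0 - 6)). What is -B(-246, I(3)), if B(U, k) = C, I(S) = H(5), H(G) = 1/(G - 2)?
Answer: 4471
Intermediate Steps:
H(G) = 1/(-2 + G)
I(S) = ⅓ (I(S) = 1/(-2 + 5) = 1/3 = ⅓)
C = -4471 (C = 9 - (111 - 31)*(20 - 6*(0 - 6)) = 9 - 80*(20 - 6*(-6)) = 9 - 80*(20 + 36) = 9 - 80*56 = 9 - 1*4480 = 9 - 4480 = -4471)
B(U, k) = -4471
-B(-246, I(3)) = -1*(-4471) = 4471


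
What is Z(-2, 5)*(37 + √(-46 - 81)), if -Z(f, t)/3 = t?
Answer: -555 - 15*I*√127 ≈ -555.0 - 169.04*I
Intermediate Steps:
Z(f, t) = -3*t
Z(-2, 5)*(37 + √(-46 - 81)) = (-3*5)*(37 + √(-46 - 81)) = -15*(37 + √(-127)) = -15*(37 + I*√127) = -555 - 15*I*√127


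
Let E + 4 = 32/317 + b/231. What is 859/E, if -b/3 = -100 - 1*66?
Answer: -20967331/42550 ≈ -492.77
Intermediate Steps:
b = 498 (b = -3*(-100 - 1*66) = -3*(-100 - 66) = -3*(-166) = 498)
E = -42550/24409 (E = -4 + (32/317 + 498/231) = -4 + (32*(1/317) + 498*(1/231)) = -4 + (32/317 + 166/77) = -4 + 55086/24409 = -42550/24409 ≈ -1.7432)
859/E = 859/(-42550/24409) = 859*(-24409/42550) = -20967331/42550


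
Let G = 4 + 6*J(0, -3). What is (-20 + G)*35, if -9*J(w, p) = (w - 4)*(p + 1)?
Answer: -2240/3 ≈ -746.67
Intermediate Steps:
J(w, p) = -(1 + p)*(-4 + w)/9 (J(w, p) = -(w - 4)*(p + 1)/9 = -(-4 + w)*(1 + p)/9 = -(1 + p)*(-4 + w)/9)
G = -4/3 (G = 4 + 6*(4/9 - ⅑*0 + (4/9)*(-3) - ⅑*(-3)*0) = 4 + 6*(4/9 + 0 - 4/3 + 0) = 4 + 6*(-8/9) = 4 - 16/3 = -4/3 ≈ -1.3333)
(-20 + G)*35 = (-20 - 4/3)*35 = -64/3*35 = -2240/3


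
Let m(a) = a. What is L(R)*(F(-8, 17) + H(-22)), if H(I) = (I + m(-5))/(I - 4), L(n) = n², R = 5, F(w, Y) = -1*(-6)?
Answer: 4575/26 ≈ 175.96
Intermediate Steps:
F(w, Y) = 6
H(I) = (-5 + I)/(-4 + I) (H(I) = (I - 5)/(I - 4) = (-5 + I)/(-4 + I))
L(R)*(F(-8, 17) + H(-22)) = 5²*(6 + (-5 - 22)/(-4 - 22)) = 25*(6 - 27/(-26)) = 25*(6 - 1/26*(-27)) = 25*(6 + 27/26) = 25*(183/26) = 4575/26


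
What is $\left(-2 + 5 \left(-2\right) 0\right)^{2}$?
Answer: $4$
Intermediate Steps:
$\left(-2 + 5 \left(-2\right) 0\right)^{2} = \left(-2 - 0\right)^{2} = \left(-2 + 0\right)^{2} = \left(-2\right)^{2} = 4$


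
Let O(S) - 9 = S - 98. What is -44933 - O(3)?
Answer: -44847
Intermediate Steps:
O(S) = -89 + S (O(S) = 9 + (S - 98) = 9 + (-98 + S) = -89 + S)
-44933 - O(3) = -44933 - (-89 + 3) = -44933 - 1*(-86) = -44933 + 86 = -44847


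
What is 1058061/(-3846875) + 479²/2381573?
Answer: -1637218663078/9161613634375 ≈ -0.17870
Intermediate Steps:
1058061/(-3846875) + 479²/2381573 = 1058061*(-1/3846875) + 229441*(1/2381573) = -1058061/3846875 + 229441/2381573 = -1637218663078/9161613634375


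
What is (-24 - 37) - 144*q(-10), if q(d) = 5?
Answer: -781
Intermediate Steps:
(-24 - 37) - 144*q(-10) = (-24 - 37) - 144*5 = -61 - 720 = -781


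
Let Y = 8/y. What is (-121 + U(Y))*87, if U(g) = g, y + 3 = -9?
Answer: -10585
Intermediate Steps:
y = -12 (y = -3 - 9 = -12)
Y = -2/3 (Y = 8/(-12) = 8*(-1/12) = -2/3 ≈ -0.66667)
(-121 + U(Y))*87 = (-121 - 2/3)*87 = -365/3*87 = -10585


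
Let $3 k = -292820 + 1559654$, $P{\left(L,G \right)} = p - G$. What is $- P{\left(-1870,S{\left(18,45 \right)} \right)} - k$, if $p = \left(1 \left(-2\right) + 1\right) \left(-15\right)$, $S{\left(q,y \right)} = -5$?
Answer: $-422298$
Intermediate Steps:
$p = 15$ ($p = \left(-2 + 1\right) \left(-15\right) = \left(-1\right) \left(-15\right) = 15$)
$P{\left(L,G \right)} = 15 - G$
$k = 422278$ ($k = \frac{-292820 + 1559654}{3} = \frac{1}{3} \cdot 1266834 = 422278$)
$- P{\left(-1870,S{\left(18,45 \right)} \right)} - k = - (15 - -5) - 422278 = - (15 + 5) - 422278 = \left(-1\right) 20 - 422278 = -20 - 422278 = -422298$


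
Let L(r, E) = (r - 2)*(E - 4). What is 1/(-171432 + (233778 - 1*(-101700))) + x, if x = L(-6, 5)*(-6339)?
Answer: 8319100753/164046 ≈ 50712.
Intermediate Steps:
L(r, E) = (-4 + E)*(-2 + r) (L(r, E) = (-2 + r)*(-4 + E) = (-4 + E)*(-2 + r))
x = 50712 (x = (8 - 4*(-6) - 2*5 + 5*(-6))*(-6339) = (8 + 24 - 10 - 30)*(-6339) = -8*(-6339) = 50712)
1/(-171432 + (233778 - 1*(-101700))) + x = 1/(-171432 + (233778 - 1*(-101700))) + 50712 = 1/(-171432 + (233778 + 101700)) + 50712 = 1/(-171432 + 335478) + 50712 = 1/164046 + 50712 = 8319100753/164046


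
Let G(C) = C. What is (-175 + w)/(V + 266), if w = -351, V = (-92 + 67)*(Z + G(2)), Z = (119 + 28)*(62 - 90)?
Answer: -263/51558 ≈ -0.0051011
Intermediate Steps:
Z = -4116 (Z = 147*(-28) = -4116)
V = 102850 (V = (-92 + 67)*(-4116 + 2) = -25*(-4114) = 102850)
(-175 + w)/(V + 266) = (-175 - 351)/(102850 + 266) = -526/103116 = -526*1/103116 = -263/51558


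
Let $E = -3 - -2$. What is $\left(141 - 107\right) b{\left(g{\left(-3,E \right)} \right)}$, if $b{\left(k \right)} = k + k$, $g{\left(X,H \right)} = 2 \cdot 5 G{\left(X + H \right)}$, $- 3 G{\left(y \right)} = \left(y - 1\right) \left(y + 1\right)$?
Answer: $-3400$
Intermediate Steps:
$E = -1$ ($E = -3 + 2 = -1$)
$G{\left(y \right)} = - \frac{\left(1 + y\right) \left(-1 + y\right)}{3}$ ($G{\left(y \right)} = - \frac{\left(y - 1\right) \left(y + 1\right)}{3} = - \frac{\left(-1 + y\right) \left(1 + y\right)}{3} = - \frac{\left(1 + y\right) \left(-1 + y\right)}{3}$)
$g{\left(X,H \right)} = \frac{10}{3} - \frac{10 \left(H + X\right)^{2}}{3}$ ($g{\left(X,H \right)} = 2 \cdot 5 \left(\frac{1}{3} - \frac{\left(X + H\right)^{2}}{3}\right) = 10 \left(\frac{1}{3} - \frac{\left(H + X\right)^{2}}{3}\right) = \frac{10}{3} - \frac{10 \left(H + X\right)^{2}}{3}$)
$b{\left(k \right)} = 2 k$
$\left(141 - 107\right) b{\left(g{\left(-3,E \right)} \right)} = \left(141 - 107\right) 2 \left(\frac{10}{3} - \frac{10 \left(-1 - 3\right)^{2}}{3}\right) = 34 \cdot 2 \left(\frac{10}{3} - \frac{10 \left(-4\right)^{2}}{3}\right) = 34 \cdot 2 \left(\frac{10}{3} - \frac{160}{3}\right) = 34 \cdot 2 \left(-50\right) = 34 \left(-100\right) = -3400$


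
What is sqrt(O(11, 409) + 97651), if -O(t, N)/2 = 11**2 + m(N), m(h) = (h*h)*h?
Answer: 9*I*sqrt(1688129) ≈ 11694.0*I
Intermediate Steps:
m(h) = h**3 (m(h) = h**2*h = h**3)
O(t, N) = -242 - 2*N**3 (O(t, N) = -2*(11**2 + N**3) = -2*(121 + N**3) = -242 - 2*N**3)
sqrt(O(11, 409) + 97651) = sqrt((-242 - 2*409**3) + 97651) = sqrt((-242 - 2*68417929) + 97651) = sqrt((-242 - 136835858) + 97651) = sqrt(-136836100 + 97651) = sqrt(-136738449) = 9*I*sqrt(1688129)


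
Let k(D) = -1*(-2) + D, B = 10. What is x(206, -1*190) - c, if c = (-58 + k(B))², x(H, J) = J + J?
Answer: -2496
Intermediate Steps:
k(D) = 2 + D
x(H, J) = 2*J
c = 2116 (c = (-58 + (2 + 10))² = (-58 + 12)² = (-46)² = 2116)
x(206, -1*190) - c = 2*(-1*190) - 1*2116 = 2*(-190) - 2116 = -380 - 2116 = -2496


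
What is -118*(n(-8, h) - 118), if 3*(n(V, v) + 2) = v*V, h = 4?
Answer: 46256/3 ≈ 15419.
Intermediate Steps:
n(V, v) = -2 + V*v/3 (n(V, v) = -2 + (v*V)/3 = -2 + (V*v)/3 = -2 + V*v/3)
-118*(n(-8, h) - 118) = -118*((-2 + (⅓)*(-8)*4) - 118) = -118*((-2 - 32/3) - 118) = -118*(-38/3 - 118) = -118*(-392/3) = 46256/3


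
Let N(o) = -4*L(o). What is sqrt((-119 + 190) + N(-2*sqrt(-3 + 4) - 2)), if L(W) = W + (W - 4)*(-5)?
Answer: I*sqrt(73) ≈ 8.544*I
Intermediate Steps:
L(W) = 20 - 4*W (L(W) = W + (-4 + W)*(-5) = W + (20 - 5*W) = 20 - 4*W)
N(o) = -80 + 16*o (N(o) = -4*(20 - 4*o) = -80 + 16*o)
sqrt((-119 + 190) + N(-2*sqrt(-3 + 4) - 2)) = sqrt((-119 + 190) + (-80 + 16*(-2*sqrt(-3 + 4) - 2))) = sqrt(71 + (-80 + 16*(-2*sqrt(1) - 2))) = sqrt(71 + (-80 + 16*(-2*1 - 2))) = sqrt(71 + (-80 + 16*(-2 - 2))) = sqrt(71 + (-80 + 16*(-4))) = sqrt(71 + (-80 - 64)) = sqrt(71 - 144) = sqrt(-73) = I*sqrt(73)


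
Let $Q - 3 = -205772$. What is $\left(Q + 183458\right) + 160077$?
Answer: $137766$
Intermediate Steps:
$Q = -205769$ ($Q = 3 - 205772 = -205769$)
$\left(Q + 183458\right) + 160077 = \left(-205769 + 183458\right) + 160077 = -22311 + 160077 = 137766$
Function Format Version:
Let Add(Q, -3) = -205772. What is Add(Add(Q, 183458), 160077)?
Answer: 137766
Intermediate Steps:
Q = -205769 (Q = Add(3, -205772) = -205769)
Add(Add(Q, 183458), 160077) = Add(Add(-205769, 183458), 160077) = Add(-22311, 160077) = 137766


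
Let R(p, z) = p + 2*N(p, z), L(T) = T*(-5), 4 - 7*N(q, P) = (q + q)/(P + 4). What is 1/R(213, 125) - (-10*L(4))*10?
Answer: -128345699/64173 ≈ -2000.0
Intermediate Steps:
N(q, P) = 4/7 - 2*q/(7*(4 + P)) (N(q, P) = 4/7 - (q + q)/(7*(P + 4)) = 4/7 - 2*q/(7*(4 + P)))
L(T) = -5*T
R(p, z) = p + 4*(8 - p + 2*z)/(7*(4 + z)) (R(p, z) = p + 2*(2*(8 - p + 2*z)/(7*(4 + z))) = p + 4*(8 - p + 2*z)/(7*(4 + z)))
1/R(213, 125) - (-10*L(4))*10 = 1/((32 + 8*125 + 24*213 + 7*213*125)/(7*(4 + 125))) - (-(-50)*4)*10 = 1/((1/7)*(32 + 1000 + 5112 + 186375)/129) - (-10*(-20))*10 = 1/((1/7)*(1/129)*192519) - 200*10 = 1/(64173/301) - 1*2000 = 301/64173 - 2000 = -128345699/64173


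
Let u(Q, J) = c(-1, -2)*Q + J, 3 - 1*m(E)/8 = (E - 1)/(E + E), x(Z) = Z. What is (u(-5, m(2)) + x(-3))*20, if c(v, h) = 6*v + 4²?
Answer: -620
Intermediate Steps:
m(E) = 24 - 4*(-1 + E)/E (m(E) = 24 - 8*(E - 1)/(E + E) = 24 - 8*(-1 + E)/(2*E) = 24 - 8*(-1 + E)*1/(2*E) = 24 - 4*(-1 + E)/E)
c(v, h) = 16 + 6*v (c(v, h) = 6*v + 16 = 16 + 6*v)
u(Q, J) = J + 10*Q (u(Q, J) = (16 + 6*(-1))*Q + J = (16 - 6)*Q + J = 10*Q + J = J + 10*Q)
(u(-5, m(2)) + x(-3))*20 = (((20 + 4/2) + 10*(-5)) - 3)*20 = (((20 + 4*(½)) - 50) - 3)*20 = (((20 + 2) - 50) - 3)*20 = ((22 - 50) - 3)*20 = (-28 - 3)*20 = -31*20 = -620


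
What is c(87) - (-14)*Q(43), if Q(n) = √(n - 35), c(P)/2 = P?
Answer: 174 + 28*√2 ≈ 213.60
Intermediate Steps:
c(P) = 2*P
Q(n) = √(-35 + n)
c(87) - (-14)*Q(43) = 2*87 - (-14)*√(-35 + 43) = 174 - (-14)*√8 = 174 - (-14)*2*√2 = 174 - (-28)*√2 = 174 + 28*√2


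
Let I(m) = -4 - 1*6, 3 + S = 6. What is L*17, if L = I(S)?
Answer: -170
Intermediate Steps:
S = 3 (S = -3 + 6 = 3)
I(m) = -10 (I(m) = -4 - 6 = -10)
L = -10
L*17 = -10*17 = -170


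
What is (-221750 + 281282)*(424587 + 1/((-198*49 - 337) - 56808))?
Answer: 153605371221456/6077 ≈ 2.5277e+10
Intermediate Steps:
(-221750 + 281282)*(424587 + 1/((-198*49 - 337) - 56808)) = 59532*(424587 + 1/((-9702 - 337) - 56808)) = 59532*(424587 + 1/(-10039 - 56808)) = 59532*(424587 + 1/(-66847)) = 59532*(424587 - 1/66847) = 59532*(28382367188/66847) = 153605371221456/6077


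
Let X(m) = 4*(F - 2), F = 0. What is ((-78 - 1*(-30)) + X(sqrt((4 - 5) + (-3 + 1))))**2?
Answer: 3136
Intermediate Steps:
X(m) = -8 (X(m) = 4*(0 - 2) = 4*(-2) = -8)
((-78 - 1*(-30)) + X(sqrt((4 - 5) + (-3 + 1))))**2 = ((-78 - 1*(-30)) - 8)**2 = ((-78 + 30) - 8)**2 = (-48 - 8)**2 = (-56)**2 = 3136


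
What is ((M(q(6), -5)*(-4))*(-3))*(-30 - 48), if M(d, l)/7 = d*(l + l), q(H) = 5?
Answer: 327600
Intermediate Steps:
M(d, l) = 14*d*l (M(d, l) = 7*(d*(l + l)) = 7*(d*(2*l)) = 7*(2*d*l) = 14*d*l)
((M(q(6), -5)*(-4))*(-3))*(-30 - 48) = (((14*5*(-5))*(-4))*(-3))*(-30 - 48) = (-350*(-4)*(-3))*(-78) = (1400*(-3))*(-78) = -4200*(-78) = 327600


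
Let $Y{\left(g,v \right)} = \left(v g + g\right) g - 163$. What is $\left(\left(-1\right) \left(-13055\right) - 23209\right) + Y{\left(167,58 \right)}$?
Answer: $1635134$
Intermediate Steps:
$Y{\left(g,v \right)} = -163 + g \left(g + g v\right)$ ($Y{\left(g,v \right)} = \left(g v + g\right) g - 163 = \left(g + g v\right) g - 163 = g \left(g + g v\right) - 163 = -163 + g \left(g + g v\right)$)
$\left(\left(-1\right) \left(-13055\right) - 23209\right) + Y{\left(167,58 \right)} = \left(\left(-1\right) \left(-13055\right) - 23209\right) + \left(-163 + 167^{2} + 58 \cdot 167^{2}\right) = \left(13055 - 23209\right) + \left(-163 + 27889 + 58 \cdot 27889\right) = -10154 + \left(-163 + 27889 + 1617562\right) = -10154 + 1645288 = 1635134$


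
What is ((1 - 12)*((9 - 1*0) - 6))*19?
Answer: -627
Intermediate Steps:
((1 - 12)*((9 - 1*0) - 6))*19 = -11*((9 + 0) - 6)*19 = -11*(9 - 6)*19 = -11*3*19 = -33*19 = -627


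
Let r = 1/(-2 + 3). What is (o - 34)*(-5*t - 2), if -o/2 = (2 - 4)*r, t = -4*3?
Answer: -1740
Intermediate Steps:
t = -12
r = 1 (r = 1/1 = 1)
o = 4 (o = -2*(2 - 4) = -(-4) = -2*(-2) = 4)
(o - 34)*(-5*t - 2) = (4 - 34)*(-5*(-12) - 2) = -30*(60 - 2) = -30*58 = -1740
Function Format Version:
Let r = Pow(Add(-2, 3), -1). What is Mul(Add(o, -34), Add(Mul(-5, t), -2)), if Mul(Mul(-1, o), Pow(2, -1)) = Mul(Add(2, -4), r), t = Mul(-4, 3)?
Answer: -1740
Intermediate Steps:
t = -12
r = 1 (r = Pow(1, -1) = 1)
o = 4 (o = Mul(-2, Mul(Add(2, -4), 1)) = Mul(-2, Mul(-2, 1)) = Mul(-2, -2) = 4)
Mul(Add(o, -34), Add(Mul(-5, t), -2)) = Mul(Add(4, -34), Add(Mul(-5, -12), -2)) = Mul(-30, Add(60, -2)) = Mul(-30, 58) = -1740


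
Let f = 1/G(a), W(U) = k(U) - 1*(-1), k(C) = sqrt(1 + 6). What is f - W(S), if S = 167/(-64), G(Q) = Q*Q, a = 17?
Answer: -288/289 - sqrt(7) ≈ -3.6423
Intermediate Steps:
k(C) = sqrt(7)
G(Q) = Q**2
S = -167/64 (S = 167*(-1/64) = -167/64 ≈ -2.6094)
W(U) = 1 + sqrt(7) (W(U) = sqrt(7) - 1*(-1) = sqrt(7) + 1 = 1 + sqrt(7))
f = 1/289 (f = 1/(17**2) = 1/289 ≈ 0.0034602)
f - W(S) = 1/289 - (1 + sqrt(7)) = 1/289 + (-1 - sqrt(7)) = -288/289 - sqrt(7)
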